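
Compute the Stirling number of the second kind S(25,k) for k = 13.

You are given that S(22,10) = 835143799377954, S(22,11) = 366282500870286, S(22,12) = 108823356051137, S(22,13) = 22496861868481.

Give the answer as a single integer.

i=23: T(23,11)=835143799377954+11·366282500870286=4864251308951100 | T(23,12)=366282500870286+12·108823356051137=1672162773483930 | T(23,13)=108823356051137+13·22496861868481=401282560341390
i=24: T(24,12)=4864251308951100+12·1672162773483930=24930204590758260 | T(24,13)=1672162773483930+13·401282560341390=6888836057922000
i=25: T(25,13)=24930204590758260+13·6888836057922000=114485073343744260
Read S(25,13) = 114485073343744260.

114485073343744260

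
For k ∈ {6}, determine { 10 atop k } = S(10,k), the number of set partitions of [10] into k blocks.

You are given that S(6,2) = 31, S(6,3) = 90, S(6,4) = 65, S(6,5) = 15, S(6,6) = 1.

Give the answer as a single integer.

22827

i=7: T(7,3)=31+3·90=301 | T(7,4)=90+4·65=350 | T(7,5)=65+5·15=140 | T(7,6)=15+6·1=21
i=8: T(8,4)=301+4·350=1701 | T(8,5)=350+5·140=1050 | T(8,6)=140+6·21=266
i=9: T(9,5)=1701+5·1050=6951 | T(9,6)=1050+6·266=2646
i=10: T(10,6)=6951+6·2646=22827
Read S(10,6) = 22827.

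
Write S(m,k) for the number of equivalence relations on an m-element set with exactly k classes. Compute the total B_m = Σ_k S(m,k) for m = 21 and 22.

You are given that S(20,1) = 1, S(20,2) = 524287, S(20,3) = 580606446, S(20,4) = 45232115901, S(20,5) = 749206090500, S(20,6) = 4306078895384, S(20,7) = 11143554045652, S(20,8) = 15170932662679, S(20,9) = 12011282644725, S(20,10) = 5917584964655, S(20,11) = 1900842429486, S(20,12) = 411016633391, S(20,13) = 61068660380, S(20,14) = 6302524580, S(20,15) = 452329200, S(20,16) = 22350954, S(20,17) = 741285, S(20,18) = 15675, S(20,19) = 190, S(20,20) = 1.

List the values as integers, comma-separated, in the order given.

r21: T_21,1=1×1+0=1; T_21,2=2×524287+1=1048575; T_21,3=3×580606446+524287=1742343625; T_21,4=4×45232115901+580606446=181509070050; T_21,5=5×749206090500+45232115901=3791262568401; T_21,6=6×4306078895384+749206090500=26585679462804; T_21,7=7×11143554045652+4306078895384=82310957214948; T_21,8=8×15170932662679+11143554045652=132511015347084; T_21,9=9×12011282644725+15170932662679=123272476465204; T_21,10=10×5917584964655+12011282644725=71187132291275; T_21,11=11×1900842429486+5917584964655=26826851689001; T_21,12=12×411016633391+1900842429486=6833042030178; T_21,13=13×61068660380+411016633391=1204909218331; T_21,14=14×6302524580+61068660380=149304004500; T_21,15=15×452329200+6302524580=13087462580; T_21,16=16×22350954+452329200=809944464; T_21,17=17×741285+22350954=34952799; T_21,18=18×15675+741285=1023435; T_21,19=19×190+15675=19285; T_21,20=20×1+190=210; T_21,21=21×0+1=1
r22: T_22,1=1×1+0=1; T_22,2=2×1048575+1=2097151; T_22,3=3×1742343625+1048575=5228079450; T_22,4=4×181509070050+1742343625=727778623825; T_22,5=5×3791262568401+181509070050=19137821912055; T_22,6=6×26585679462804+3791262568401=163305339345225; T_22,7=7×82310957214948+26585679462804=602762379967440; T_22,8=8×132511015347084+82310957214948=1142399079991620; T_22,9=9×123272476465204+132511015347084=1241963303533920; T_22,10=10×71187132291275+123272476465204=835143799377954; T_22,11=11×26826851689001+71187132291275=366282500870286; T_22,12=12×6833042030178+26826851689001=108823356051137; T_22,13=13×1204909218331+6833042030178=22496861868481; T_22,14=14×149304004500+1204909218331=3295165281331; T_22,15=15×13087462580+149304004500=345615943200; T_22,16=16×809944464+13087462580=26046574004; T_22,17=17×34952799+809944464=1404142047; T_22,18=18×1023435+34952799=53374629; T_22,19=19×19285+1023435=1389850; T_22,20=20×210+19285=23485; T_22,21=21×1+210=231; T_22,22=22×0+1=1
B_21 = ΣS(21,k) = 1+1048575+1742343625+181509070050+3791262568401+26585679462804+82310957214948+132511015347084+123272476465204+71187132291275+26826851689001+6833042030178+1204909218331+149304004500+13087462580+809944464+34952799+1023435+19285+210+1 = 474869816156751
B_22 = ΣS(22,k) = 1+2097151+5228079450+727778623825+19137821912055+163305339345225+602762379967440+1142399079991620+1241963303533920+835143799377954+366282500870286+108823356051137+22496861868481+3295165281331+345615943200+26046574004+1404142047+53374629+1389850+23485+231+1 = 4506715738447323

474869816156751, 4506715738447323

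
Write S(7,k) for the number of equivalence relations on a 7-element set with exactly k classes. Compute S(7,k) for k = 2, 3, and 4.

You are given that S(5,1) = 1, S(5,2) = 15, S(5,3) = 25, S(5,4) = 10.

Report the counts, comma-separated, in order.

row 6: T[6][1]=1·1+0=1  T[6][2]=2·15+1=31  T[6][3]=3·25+15=90  T[6][4]=4·10+25=65
row 7: T[7][2]=2·31+1=63  T[7][3]=3·90+31=301  T[7][4]=4·65+90=350
Read S(7,2) = 63, S(7,3) = 301, S(7,4) = 350.

63, 301, 350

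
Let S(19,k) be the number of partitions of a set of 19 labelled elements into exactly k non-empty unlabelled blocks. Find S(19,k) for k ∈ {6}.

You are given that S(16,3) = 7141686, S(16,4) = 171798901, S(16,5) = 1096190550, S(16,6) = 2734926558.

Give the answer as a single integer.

i=17: T(17,4)=7141686+4·171798901=694337290 | T(17,5)=171798901+5·1096190550=5652751651 | T(17,6)=1096190550+6·2734926558=17505749898
i=18: T(18,5)=694337290+5·5652751651=28958095545 | T(18,6)=5652751651+6·17505749898=110687251039
i=19: T(19,6)=28958095545+6·110687251039=693081601779
Read S(19,6) = 693081601779.

693081601779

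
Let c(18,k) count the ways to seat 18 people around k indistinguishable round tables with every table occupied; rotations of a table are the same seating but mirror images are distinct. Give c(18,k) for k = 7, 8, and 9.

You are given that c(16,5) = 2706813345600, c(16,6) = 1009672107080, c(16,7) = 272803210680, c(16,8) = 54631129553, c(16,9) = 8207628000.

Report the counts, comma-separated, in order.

110228466184200, 24871845297936, 4308105301929

row 17: T[17][6]=16·1009672107080+2706813345600=18861567058880  T[17][7]=16·272803210680+1009672107080=5374523477960  T[17][8]=16·54631129553+272803210680=1146901283528  T[17][9]=16·8207628000+54631129553=185953177553
row 18: T[18][7]=17·5374523477960+18861567058880=110228466184200  T[18][8]=17·1146901283528+5374523477960=24871845297936  T[18][9]=17·185953177553+1146901283528=4308105301929
Read c(18,7) = 110228466184200, c(18,8) = 24871845297936, c(18,9) = 4308105301929.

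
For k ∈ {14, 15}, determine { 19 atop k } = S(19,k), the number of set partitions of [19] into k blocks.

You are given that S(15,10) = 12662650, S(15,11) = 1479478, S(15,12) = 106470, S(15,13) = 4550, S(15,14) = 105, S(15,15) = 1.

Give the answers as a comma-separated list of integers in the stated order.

row 16: T[16][11]=11·1479478+12662650=28936908  T[16][12]=12·106470+1479478=2757118  T[16][13]=13·4550+106470=165620  T[16][14]=14·105+4550=6020  T[16][15]=15·1+105=120
row 17: T[17][12]=12·2757118+28936908=62022324  T[17][13]=13·165620+2757118=4910178  T[17][14]=14·6020+165620=249900  T[17][15]=15·120+6020=7820
row 18: T[18][13]=13·4910178+62022324=125854638  T[18][14]=14·249900+4910178=8408778  T[18][15]=15·7820+249900=367200
row 19: T[19][14]=14·8408778+125854638=243577530  T[19][15]=15·367200+8408778=13916778
Read S(19,14) = 243577530, S(19,15) = 13916778.

243577530, 13916778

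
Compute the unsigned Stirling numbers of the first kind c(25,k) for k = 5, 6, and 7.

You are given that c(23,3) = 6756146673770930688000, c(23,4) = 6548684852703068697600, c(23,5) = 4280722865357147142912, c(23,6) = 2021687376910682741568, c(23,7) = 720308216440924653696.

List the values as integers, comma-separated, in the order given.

[24] T[24,4]:23*6548684852703068697600+6756146673770930688000=157375898285941510732800 · T[24,5]:23*4280722865357147142912+6548684852703068697600=105005310755917452984576 · T[24,6]:23*2021687376910682741568+4280722865357147142912=50779532534302850198976 · T[24,7]:23*720308216440924653696+2021687376910682741568=18588776355051949776576
[25] T[25,5]:24*105005310755917452984576+157375898285941510732800=2677503356427960382362624 · T[25,6]:24*50779532534302850198976+105005310755917452984576=1323714091579185857760000 · T[25,7]:24*18588776355051949776576+50779532534302850198976=496910165055549644836800
Read c(25,5) = 2677503356427960382362624, c(25,6) = 1323714091579185857760000, c(25,7) = 496910165055549644836800.

2677503356427960382362624, 1323714091579185857760000, 496910165055549644836800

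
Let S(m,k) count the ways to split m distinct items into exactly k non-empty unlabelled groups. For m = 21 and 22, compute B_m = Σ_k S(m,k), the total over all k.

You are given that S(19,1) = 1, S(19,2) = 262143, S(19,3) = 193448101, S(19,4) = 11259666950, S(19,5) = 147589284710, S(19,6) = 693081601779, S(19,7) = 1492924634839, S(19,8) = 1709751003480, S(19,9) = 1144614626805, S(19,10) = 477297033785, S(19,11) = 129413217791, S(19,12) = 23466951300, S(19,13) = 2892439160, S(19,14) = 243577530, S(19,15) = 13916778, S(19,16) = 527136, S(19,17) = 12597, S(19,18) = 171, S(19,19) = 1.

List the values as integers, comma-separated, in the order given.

[20] T[20,1]:1*1+0=1 · T[20,2]:2*262143+1=524287 · T[20,3]:3*193448101+262143=580606446 · T[20,4]:4*11259666950+193448101=45232115901 · T[20,5]:5*147589284710+11259666950=749206090500 · T[20,6]:6*693081601779+147589284710=4306078895384 · T[20,7]:7*1492924634839+693081601779=11143554045652 · T[20,8]:8*1709751003480+1492924634839=15170932662679 · T[20,9]:9*1144614626805+1709751003480=12011282644725 · T[20,10]:10*477297033785+1144614626805=5917584964655 · T[20,11]:11*129413217791+477297033785=1900842429486 · T[20,12]:12*23466951300+129413217791=411016633391 · T[20,13]:13*2892439160+23466951300=61068660380 · T[20,14]:14*243577530+2892439160=6302524580 · T[20,15]:15*13916778+243577530=452329200 · T[20,16]:16*527136+13916778=22350954 · T[20,17]:17*12597+527136=741285 · T[20,18]:18*171+12597=15675 · T[20,19]:19*1+171=190 · T[20,20]:20*0+1=1
[21] T[21,1]:1*1+0=1 · T[21,2]:2*524287+1=1048575 · T[21,3]:3*580606446+524287=1742343625 · T[21,4]:4*45232115901+580606446=181509070050 · T[21,5]:5*749206090500+45232115901=3791262568401 · T[21,6]:6*4306078895384+749206090500=26585679462804 · T[21,7]:7*11143554045652+4306078895384=82310957214948 · T[21,8]:8*15170932662679+11143554045652=132511015347084 · T[21,9]:9*12011282644725+15170932662679=123272476465204 · T[21,10]:10*5917584964655+12011282644725=71187132291275 · T[21,11]:11*1900842429486+5917584964655=26826851689001 · T[21,12]:12*411016633391+1900842429486=6833042030178 · T[21,13]:13*61068660380+411016633391=1204909218331 · T[21,14]:14*6302524580+61068660380=149304004500 · T[21,15]:15*452329200+6302524580=13087462580 · T[21,16]:16*22350954+452329200=809944464 · T[21,17]:17*741285+22350954=34952799 · T[21,18]:18*15675+741285=1023435 · T[21,19]:19*190+15675=19285 · T[21,20]:20*1+190=210 · T[21,21]:21*0+1=1
[22] T[22,1]:1*1+0=1 · T[22,2]:2*1048575+1=2097151 · T[22,3]:3*1742343625+1048575=5228079450 · T[22,4]:4*181509070050+1742343625=727778623825 · T[22,5]:5*3791262568401+181509070050=19137821912055 · T[22,6]:6*26585679462804+3791262568401=163305339345225 · T[22,7]:7*82310957214948+26585679462804=602762379967440 · T[22,8]:8*132511015347084+82310957214948=1142399079991620 · T[22,9]:9*123272476465204+132511015347084=1241963303533920 · T[22,10]:10*71187132291275+123272476465204=835143799377954 · T[22,11]:11*26826851689001+71187132291275=366282500870286 · T[22,12]:12*6833042030178+26826851689001=108823356051137 · T[22,13]:13*1204909218331+6833042030178=22496861868481 · T[22,14]:14*149304004500+1204909218331=3295165281331 · T[22,15]:15*13087462580+149304004500=345615943200 · T[22,16]:16*809944464+13087462580=26046574004 · T[22,17]:17*34952799+809944464=1404142047 · T[22,18]:18*1023435+34952799=53374629 · T[22,19]:19*19285+1023435=1389850 · T[22,20]:20*210+19285=23485 · T[22,21]:21*1+210=231 · T[22,22]:22*0+1=1
B_21 = ΣS(21,k) = 1+1048575+1742343625+181509070050+3791262568401+26585679462804+82310957214948+132511015347084+123272476465204+71187132291275+26826851689001+6833042030178+1204909218331+149304004500+13087462580+809944464+34952799+1023435+19285+210+1 = 474869816156751
B_22 = ΣS(22,k) = 1+2097151+5228079450+727778623825+19137821912055+163305339345225+602762379967440+1142399079991620+1241963303533920+835143799377954+366282500870286+108823356051137+22496861868481+3295165281331+345615943200+26046574004+1404142047+53374629+1389850+23485+231+1 = 4506715738447323

474869816156751, 4506715738447323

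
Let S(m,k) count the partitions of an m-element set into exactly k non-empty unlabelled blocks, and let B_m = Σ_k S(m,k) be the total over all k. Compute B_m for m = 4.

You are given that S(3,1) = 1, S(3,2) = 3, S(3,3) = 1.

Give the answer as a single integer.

15

r4: T_4,1=1×1+0=1; T_4,2=2×3+1=7; T_4,3=3×1+3=6; T_4,4=4×0+1=1
B_4 = ΣS(4,k) = 1+7+6+1 = 15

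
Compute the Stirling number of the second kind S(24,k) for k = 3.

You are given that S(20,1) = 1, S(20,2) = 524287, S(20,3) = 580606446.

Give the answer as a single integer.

@21  (21,1):1·1+0→1, (21,2):524287·2+1→1048575, (21,3):580606446·3+524287→1742343625
@22  (22,1):1·1+0→1, (22,2):1048575·2+1→2097151, (22,3):1742343625·3+1048575→5228079450
@23  (23,2):2097151·2+1→4194303, (23,3):5228079450·3+2097151→15686335501
@24  (24,3):15686335501·3+4194303→47063200806
Read S(24,3) = 47063200806.

47063200806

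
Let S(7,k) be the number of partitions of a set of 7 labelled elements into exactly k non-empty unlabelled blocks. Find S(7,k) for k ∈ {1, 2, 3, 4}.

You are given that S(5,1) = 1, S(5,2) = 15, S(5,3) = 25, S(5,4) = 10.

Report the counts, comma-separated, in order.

i=6: T(6,1)=0+1·1=1 | T(6,2)=1+2·15=31 | T(6,3)=15+3·25=90 | T(6,4)=25+4·10=65
i=7: T(7,1)=0+1·1=1 | T(7,2)=1+2·31=63 | T(7,3)=31+3·90=301 | T(7,4)=90+4·65=350
Read S(7,1) = 1, S(7,2) = 63, S(7,3) = 301, S(7,4) = 350.

1, 63, 301, 350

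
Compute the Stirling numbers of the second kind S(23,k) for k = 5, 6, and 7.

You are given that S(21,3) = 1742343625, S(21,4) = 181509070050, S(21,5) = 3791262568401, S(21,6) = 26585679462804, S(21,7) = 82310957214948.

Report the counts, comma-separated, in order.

96416888184100, 998969857983405, 4382641999117305

r22: T_22,4=4×181509070050+1742343625=727778623825; T_22,5=5×3791262568401+181509070050=19137821912055; T_22,6=6×26585679462804+3791262568401=163305339345225; T_22,7=7×82310957214948+26585679462804=602762379967440
r23: T_23,5=5×19137821912055+727778623825=96416888184100; T_23,6=6×163305339345225+19137821912055=998969857983405; T_23,7=7×602762379967440+163305339345225=4382641999117305
Read S(23,5) = 96416888184100, S(23,6) = 998969857983405, S(23,7) = 4382641999117305.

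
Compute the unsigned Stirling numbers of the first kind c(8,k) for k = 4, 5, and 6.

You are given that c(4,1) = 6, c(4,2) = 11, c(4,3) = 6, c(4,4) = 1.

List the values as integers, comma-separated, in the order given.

6769, 1960, 322

i=5: T(5,1)=0+4·6=24 | T(5,2)=6+4·11=50 | T(5,3)=11+4·6=35 | T(5,4)=6+4·1=10 | T(5,5)=1+4·0=1
i=6: T(6,2)=24+5·50=274 | T(6,3)=50+5·35=225 | T(6,4)=35+5·10=85 | T(6,5)=10+5·1=15 | T(6,6)=1+5·0=1
i=7: T(7,3)=274+6·225=1624 | T(7,4)=225+6·85=735 | T(7,5)=85+6·15=175 | T(7,6)=15+6·1=21
i=8: T(8,4)=1624+7·735=6769 | T(8,5)=735+7·175=1960 | T(8,6)=175+7·21=322
Read c(8,4) = 6769, c(8,5) = 1960, c(8,6) = 322.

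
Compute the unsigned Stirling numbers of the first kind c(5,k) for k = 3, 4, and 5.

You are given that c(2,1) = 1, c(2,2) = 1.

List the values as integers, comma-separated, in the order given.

35, 10, 1

i=3: T(3,1)=0+2·1=2 | T(3,2)=1+2·1=3 | T(3,3)=1+2·0=1
i=4: T(4,2)=2+3·3=11 | T(4,3)=3+3·1=6 | T(4,4)=1+3·0=1
i=5: T(5,3)=11+4·6=35 | T(5,4)=6+4·1=10 | T(5,5)=1+4·0=1
Read c(5,3) = 35, c(5,4) = 10, c(5,5) = 1.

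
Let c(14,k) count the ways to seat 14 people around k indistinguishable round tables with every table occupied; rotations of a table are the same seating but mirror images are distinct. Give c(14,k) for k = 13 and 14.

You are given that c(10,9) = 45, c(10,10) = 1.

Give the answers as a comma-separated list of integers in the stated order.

[11] T[11,10]:10*1+45=55 · T[11,11]:10*0+1=1
[12] T[12,11]:11*1+55=66 · T[12,12]:11*0+1=1
[13] T[13,12]:12*1+66=78 · T[13,13]:12*0+1=1
[14] T[14,13]:13*1+78=91 · T[14,14]:13*0+1=1
Read c(14,13) = 91, c(14,14) = 1.

91, 1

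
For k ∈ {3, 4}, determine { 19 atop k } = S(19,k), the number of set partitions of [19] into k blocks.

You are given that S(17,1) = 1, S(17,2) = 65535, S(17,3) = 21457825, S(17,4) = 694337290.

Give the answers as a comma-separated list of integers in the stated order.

[18] T[18,2]:2*65535+1=131071 · T[18,3]:3*21457825+65535=64439010 · T[18,4]:4*694337290+21457825=2798806985
[19] T[19,3]:3*64439010+131071=193448101 · T[19,4]:4*2798806985+64439010=11259666950
Read S(19,3) = 193448101, S(19,4) = 11259666950.

193448101, 11259666950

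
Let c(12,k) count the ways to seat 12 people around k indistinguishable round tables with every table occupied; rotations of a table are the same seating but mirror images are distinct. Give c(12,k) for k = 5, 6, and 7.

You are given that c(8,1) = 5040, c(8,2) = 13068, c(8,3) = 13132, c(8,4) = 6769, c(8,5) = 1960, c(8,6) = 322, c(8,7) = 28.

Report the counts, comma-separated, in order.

45995730, 13339535, 2637558

i=9: T(9,2)=5040+8·13068=109584 | T(9,3)=13068+8·13132=118124 | T(9,4)=13132+8·6769=67284 | T(9,5)=6769+8·1960=22449 | T(9,6)=1960+8·322=4536 | T(9,7)=322+8·28=546
i=10: T(10,3)=109584+9·118124=1172700 | T(10,4)=118124+9·67284=723680 | T(10,5)=67284+9·22449=269325 | T(10,6)=22449+9·4536=63273 | T(10,7)=4536+9·546=9450
i=11: T(11,4)=1172700+10·723680=8409500 | T(11,5)=723680+10·269325=3416930 | T(11,6)=269325+10·63273=902055 | T(11,7)=63273+10·9450=157773
i=12: T(12,5)=8409500+11·3416930=45995730 | T(12,6)=3416930+11·902055=13339535 | T(12,7)=902055+11·157773=2637558
Read c(12,5) = 45995730, c(12,6) = 13339535, c(12,7) = 2637558.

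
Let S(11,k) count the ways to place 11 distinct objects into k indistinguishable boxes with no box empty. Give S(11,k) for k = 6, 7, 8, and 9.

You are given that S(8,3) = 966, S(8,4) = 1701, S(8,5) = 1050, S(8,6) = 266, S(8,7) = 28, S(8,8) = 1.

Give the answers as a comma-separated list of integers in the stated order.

[9] T[9,4]:4*1701+966=7770 · T[9,5]:5*1050+1701=6951 · T[9,6]:6*266+1050=2646 · T[9,7]:7*28+266=462 · T[9,8]:8*1+28=36 · T[9,9]:9*0+1=1
[10] T[10,5]:5*6951+7770=42525 · T[10,6]:6*2646+6951=22827 · T[10,7]:7*462+2646=5880 · T[10,8]:8*36+462=750 · T[10,9]:9*1+36=45
[11] T[11,6]:6*22827+42525=179487 · T[11,7]:7*5880+22827=63987 · T[11,8]:8*750+5880=11880 · T[11,9]:9*45+750=1155
Read S(11,6) = 179487, S(11,7) = 63987, S(11,8) = 11880, S(11,9) = 1155.

179487, 63987, 11880, 1155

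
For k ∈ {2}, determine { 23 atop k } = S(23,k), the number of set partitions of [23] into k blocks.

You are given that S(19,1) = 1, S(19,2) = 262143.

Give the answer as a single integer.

r20: T_20,1=1×1+0=1; T_20,2=2×262143+1=524287
r21: T_21,1=1×1+0=1; T_21,2=2×524287+1=1048575
r22: T_22,1=1×1+0=1; T_22,2=2×1048575+1=2097151
r23: T_23,2=2×2097151+1=4194303
Read S(23,2) = 4194303.

4194303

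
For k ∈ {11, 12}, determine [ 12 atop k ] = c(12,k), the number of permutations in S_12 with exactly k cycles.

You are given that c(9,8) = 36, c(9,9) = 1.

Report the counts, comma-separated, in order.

66, 1

r10: T_10,9=9×1+36=45; T_10,10=9×0+1=1
r11: T_11,10=10×1+45=55; T_11,11=10×0+1=1
r12: T_12,11=11×1+55=66; T_12,12=11×0+1=1
Read c(12,11) = 66, c(12,12) = 1.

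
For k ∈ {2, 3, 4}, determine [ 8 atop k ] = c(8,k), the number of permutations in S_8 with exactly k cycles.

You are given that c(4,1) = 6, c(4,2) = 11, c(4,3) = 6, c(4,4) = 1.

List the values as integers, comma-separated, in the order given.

13068, 13132, 6769

@5  (5,1):6·4+0→24, (5,2):11·4+6→50, (5,3):6·4+11→35, (5,4):1·4+6→10
@6  (6,1):24·5+0→120, (6,2):50·5+24→274, (6,3):35·5+50→225, (6,4):10·5+35→85
@7  (7,1):120·6+0→720, (7,2):274·6+120→1764, (7,3):225·6+274→1624, (7,4):85·6+225→735
@8  (8,2):1764·7+720→13068, (8,3):1624·7+1764→13132, (8,4):735·7+1624→6769
Read c(8,2) = 13068, c(8,3) = 13132, c(8,4) = 6769.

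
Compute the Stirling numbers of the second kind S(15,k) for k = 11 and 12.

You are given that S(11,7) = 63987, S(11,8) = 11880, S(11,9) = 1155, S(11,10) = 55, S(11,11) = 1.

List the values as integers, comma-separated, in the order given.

@12  (12,8):11880·8+63987→159027, (12,9):1155·9+11880→22275, (12,10):55·10+1155→1705, (12,11):1·11+55→66, (12,12):0·12+1→1
@13  (13,9):22275·9+159027→359502, (13,10):1705·10+22275→39325, (13,11):66·11+1705→2431, (13,12):1·12+66→78
@14  (14,10):39325·10+359502→752752, (14,11):2431·11+39325→66066, (14,12):78·12+2431→3367
@15  (15,11):66066·11+752752→1479478, (15,12):3367·12+66066→106470
Read S(15,11) = 1479478, S(15,12) = 106470.

1479478, 106470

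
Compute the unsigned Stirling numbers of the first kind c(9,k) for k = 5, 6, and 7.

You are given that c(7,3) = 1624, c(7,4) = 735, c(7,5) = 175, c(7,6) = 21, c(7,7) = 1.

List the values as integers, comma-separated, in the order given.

22449, 4536, 546

row 8: T[8][4]=7·735+1624=6769  T[8][5]=7·175+735=1960  T[8][6]=7·21+175=322  T[8][7]=7·1+21=28
row 9: T[9][5]=8·1960+6769=22449  T[9][6]=8·322+1960=4536  T[9][7]=8·28+322=546
Read c(9,5) = 22449, c(9,6) = 4536, c(9,7) = 546.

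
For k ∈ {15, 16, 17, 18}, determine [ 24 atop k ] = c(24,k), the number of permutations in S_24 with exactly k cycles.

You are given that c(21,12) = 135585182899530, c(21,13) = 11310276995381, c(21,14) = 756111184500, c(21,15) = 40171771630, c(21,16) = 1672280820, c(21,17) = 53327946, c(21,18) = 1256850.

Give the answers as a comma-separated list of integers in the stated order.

2406046038644556, 137272511800831, 6400590336096, 241276443496

@22  (22,13):11310276995381·21+135585182899530→373100999802531, (22,14):756111184500·21+11310276995381→27188611869881, (22,15):40171771630·21+756111184500→1599718388730, (22,16):1672280820·21+40171771630→75289668850, (22,17):53327946·21+1672280820→2792167686, (22,18):1256850·21+53327946→79721796
@23  (23,14):27188611869881·22+373100999802531→971250460939913, (23,15):1599718388730·22+27188611869881→62382416421941, (23,16):75289668850·22+1599718388730→3256091103430, (23,17):2792167686·22+75289668850→136717357942, (23,18):79721796·22+2792167686→4546047198
@24  (24,15):62382416421941·23+971250460939913→2406046038644556, (24,16):3256091103430·23+62382416421941→137272511800831, (24,17):136717357942·23+3256091103430→6400590336096, (24,18):4546047198·23+136717357942→241276443496
Read c(24,15) = 2406046038644556, c(24,16) = 137272511800831, c(24,17) = 6400590336096, c(24,18) = 241276443496.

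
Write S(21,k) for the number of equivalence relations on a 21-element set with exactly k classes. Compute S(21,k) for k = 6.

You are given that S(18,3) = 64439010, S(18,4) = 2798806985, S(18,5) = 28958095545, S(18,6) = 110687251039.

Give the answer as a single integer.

26585679462804

[19] T[19,4]:4*2798806985+64439010=11259666950 · T[19,5]:5*28958095545+2798806985=147589284710 · T[19,6]:6*110687251039+28958095545=693081601779
[20] T[20,5]:5*147589284710+11259666950=749206090500 · T[20,6]:6*693081601779+147589284710=4306078895384
[21] T[21,6]:6*4306078895384+749206090500=26585679462804
Read S(21,6) = 26585679462804.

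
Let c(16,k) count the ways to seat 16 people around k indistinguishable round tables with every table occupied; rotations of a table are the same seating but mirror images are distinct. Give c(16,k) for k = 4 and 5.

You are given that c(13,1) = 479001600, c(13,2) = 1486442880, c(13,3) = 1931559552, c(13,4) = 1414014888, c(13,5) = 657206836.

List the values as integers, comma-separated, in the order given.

5056995703824, 2706813345600

i=14: T(14,2)=479001600+13·1486442880=19802759040 | T(14,3)=1486442880+13·1931559552=26596717056 | T(14,4)=1931559552+13·1414014888=20313753096 | T(14,5)=1414014888+13·657206836=9957703756
i=15: T(15,3)=19802759040+14·26596717056=392156797824 | T(15,4)=26596717056+14·20313753096=310989260400 | T(15,5)=20313753096+14·9957703756=159721605680
i=16: T(16,4)=392156797824+15·310989260400=5056995703824 | T(16,5)=310989260400+15·159721605680=2706813345600
Read c(16,4) = 5056995703824, c(16,5) = 2706813345600.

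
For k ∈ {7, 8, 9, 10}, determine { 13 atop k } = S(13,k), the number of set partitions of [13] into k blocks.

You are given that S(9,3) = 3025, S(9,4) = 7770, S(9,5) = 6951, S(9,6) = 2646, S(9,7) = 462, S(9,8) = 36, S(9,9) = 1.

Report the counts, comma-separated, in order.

[10] T[10,4]:4*7770+3025=34105 · T[10,5]:5*6951+7770=42525 · T[10,6]:6*2646+6951=22827 · T[10,7]:7*462+2646=5880 · T[10,8]:8*36+462=750 · T[10,9]:9*1+36=45 · T[10,10]:10*0+1=1
[11] T[11,5]:5*42525+34105=246730 · T[11,6]:6*22827+42525=179487 · T[11,7]:7*5880+22827=63987 · T[11,8]:8*750+5880=11880 · T[11,9]:9*45+750=1155 · T[11,10]:10*1+45=55
[12] T[12,6]:6*179487+246730=1323652 · T[12,7]:7*63987+179487=627396 · T[12,8]:8*11880+63987=159027 · T[12,9]:9*1155+11880=22275 · T[12,10]:10*55+1155=1705
[13] T[13,7]:7*627396+1323652=5715424 · T[13,8]:8*159027+627396=1899612 · T[13,9]:9*22275+159027=359502 · T[13,10]:10*1705+22275=39325
Read S(13,7) = 5715424, S(13,8) = 1899612, S(13,9) = 359502, S(13,10) = 39325.

5715424, 1899612, 359502, 39325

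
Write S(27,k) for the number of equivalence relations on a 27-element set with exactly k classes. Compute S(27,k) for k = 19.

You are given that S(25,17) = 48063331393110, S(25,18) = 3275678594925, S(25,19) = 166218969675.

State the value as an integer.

229268487458010

@26  (26,18):3275678594925·18+48063331393110→107025546101760, (26,19):166218969675·19+3275678594925→6433839018750
@27  (27,19):6433839018750·19+107025546101760→229268487458010
Read S(27,19) = 229268487458010.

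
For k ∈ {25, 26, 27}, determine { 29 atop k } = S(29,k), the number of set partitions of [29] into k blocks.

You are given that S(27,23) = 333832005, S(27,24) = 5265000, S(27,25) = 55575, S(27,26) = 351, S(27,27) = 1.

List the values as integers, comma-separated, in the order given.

626551380, 8336601, 74907

@28  (28,24):5265000·24+333832005→460192005, (28,25):55575·25+5265000→6654375, (28,26):351·26+55575→64701, (28,27):1·27+351→378
@29  (29,25):6654375·25+460192005→626551380, (29,26):64701·26+6654375→8336601, (29,27):378·27+64701→74907
Read S(29,25) = 626551380, S(29,26) = 8336601, S(29,27) = 74907.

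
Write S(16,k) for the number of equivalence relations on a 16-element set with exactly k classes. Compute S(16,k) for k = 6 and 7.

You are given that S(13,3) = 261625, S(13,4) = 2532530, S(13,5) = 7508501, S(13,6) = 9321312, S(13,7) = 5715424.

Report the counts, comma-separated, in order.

2734926558, 3281882604

r14: T_14,4=4×2532530+261625=10391745; T_14,5=5×7508501+2532530=40075035; T_14,6=6×9321312+7508501=63436373; T_14,7=7×5715424+9321312=49329280
r15: T_15,5=5×40075035+10391745=210766920; T_15,6=6×63436373+40075035=420693273; T_15,7=7×49329280+63436373=408741333
r16: T_16,6=6×420693273+210766920=2734926558; T_16,7=7×408741333+420693273=3281882604
Read S(16,6) = 2734926558, S(16,7) = 3281882604.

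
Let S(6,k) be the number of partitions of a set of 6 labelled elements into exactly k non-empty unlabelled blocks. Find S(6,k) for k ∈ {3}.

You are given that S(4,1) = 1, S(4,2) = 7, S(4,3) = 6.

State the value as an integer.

90

[5] T[5,2]:2*7+1=15 · T[5,3]:3*6+7=25
[6] T[6,3]:3*25+15=90
Read S(6,3) = 90.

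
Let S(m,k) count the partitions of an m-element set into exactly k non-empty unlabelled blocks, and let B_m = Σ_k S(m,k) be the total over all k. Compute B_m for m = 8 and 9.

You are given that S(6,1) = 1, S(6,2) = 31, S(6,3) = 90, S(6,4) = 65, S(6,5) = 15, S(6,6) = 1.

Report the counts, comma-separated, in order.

4140, 21147

r7: T_7,1=1×1+0=1; T_7,2=2×31+1=63; T_7,3=3×90+31=301; T_7,4=4×65+90=350; T_7,5=5×15+65=140; T_7,6=6×1+15=21; T_7,7=7×0+1=1
r8: T_8,1=1×1+0=1; T_8,2=2×63+1=127; T_8,3=3×301+63=966; T_8,4=4×350+301=1701; T_8,5=5×140+350=1050; T_8,6=6×21+140=266; T_8,7=7×1+21=28; T_8,8=8×0+1=1
r9: T_9,1=1×1+0=1; T_9,2=2×127+1=255; T_9,3=3×966+127=3025; T_9,4=4×1701+966=7770; T_9,5=5×1050+1701=6951; T_9,6=6×266+1050=2646; T_9,7=7×28+266=462; T_9,8=8×1+28=36; T_9,9=9×0+1=1
B_8 = ΣS(8,k) = 1+127+966+1701+1050+266+28+1 = 4140
B_9 = ΣS(9,k) = 1+255+3025+7770+6951+2646+462+36+1 = 21147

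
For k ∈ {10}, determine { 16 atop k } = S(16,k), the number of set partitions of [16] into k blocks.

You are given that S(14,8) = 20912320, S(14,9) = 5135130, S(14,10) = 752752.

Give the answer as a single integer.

193754990

[15] T[15,9]:9*5135130+20912320=67128490 · T[15,10]:10*752752+5135130=12662650
[16] T[16,10]:10*12662650+67128490=193754990
Read S(16,10) = 193754990.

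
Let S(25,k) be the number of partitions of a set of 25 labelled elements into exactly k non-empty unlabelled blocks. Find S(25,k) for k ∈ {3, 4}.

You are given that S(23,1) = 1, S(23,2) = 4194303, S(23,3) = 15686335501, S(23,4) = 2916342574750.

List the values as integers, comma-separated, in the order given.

141197991025, 46771289738810

row 24: T[24][2]=2·4194303+1=8388607  T[24][3]=3·15686335501+4194303=47063200806  T[24][4]=4·2916342574750+15686335501=11681056634501
row 25: T[25][3]=3·47063200806+8388607=141197991025  T[25][4]=4·11681056634501+47063200806=46771289738810
Read S(25,3) = 141197991025, S(25,4) = 46771289738810.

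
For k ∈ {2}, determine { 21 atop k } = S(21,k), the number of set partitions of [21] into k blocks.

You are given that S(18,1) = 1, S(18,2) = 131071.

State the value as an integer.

@19  (19,1):1·1+0→1, (19,2):131071·2+1→262143
@20  (20,1):1·1+0→1, (20,2):262143·2+1→524287
@21  (21,2):524287·2+1→1048575
Read S(21,2) = 1048575.

1048575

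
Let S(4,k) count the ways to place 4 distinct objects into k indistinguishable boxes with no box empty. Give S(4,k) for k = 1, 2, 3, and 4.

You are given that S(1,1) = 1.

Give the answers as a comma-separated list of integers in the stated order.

row 2: T[2][1]=1·1+0=1  T[2][2]=2·0+1=1
row 3: T[3][1]=1·1+0=1  T[3][2]=2·1+1=3  T[3][3]=3·0+1=1
row 4: T[4][1]=1·1+0=1  T[4][2]=2·3+1=7  T[4][3]=3·1+3=6  T[4][4]=4·0+1=1
Read S(4,1) = 1, S(4,2) = 7, S(4,3) = 6, S(4,4) = 1.

1, 7, 6, 1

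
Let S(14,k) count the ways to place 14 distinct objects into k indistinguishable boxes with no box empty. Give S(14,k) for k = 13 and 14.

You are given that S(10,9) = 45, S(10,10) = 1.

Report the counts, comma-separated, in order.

91, 1

@11  (11,10):1·10+45→55, (11,11):0·11+1→1
@12  (12,11):1·11+55→66, (12,12):0·12+1→1
@13  (13,12):1·12+66→78, (13,13):0·13+1→1
@14  (14,13):1·13+78→91, (14,14):0·14+1→1
Read S(14,13) = 91, S(14,14) = 1.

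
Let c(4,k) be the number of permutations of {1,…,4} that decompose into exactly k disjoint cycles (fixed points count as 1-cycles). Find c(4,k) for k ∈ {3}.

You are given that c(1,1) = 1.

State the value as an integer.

[2] T[2,1]:1*1+0=1 · T[2,2]:1*0+1=1
[3] T[3,2]:2*1+1=3 · T[3,3]:2*0+1=1
[4] T[4,3]:3*1+3=6
Read c(4,3) = 6.

6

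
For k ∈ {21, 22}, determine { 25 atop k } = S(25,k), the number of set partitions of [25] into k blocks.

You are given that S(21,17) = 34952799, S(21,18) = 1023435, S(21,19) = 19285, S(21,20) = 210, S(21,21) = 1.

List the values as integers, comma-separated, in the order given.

168519505, 3200450

i=22: T(22,18)=34952799+18·1023435=53374629 | T(22,19)=1023435+19·19285=1389850 | T(22,20)=19285+20·210=23485 | T(22,21)=210+21·1=231 | T(22,22)=1+22·0=1
i=23: T(23,19)=53374629+19·1389850=79781779 | T(23,20)=1389850+20·23485=1859550 | T(23,21)=23485+21·231=28336 | T(23,22)=231+22·1=253
i=24: T(24,20)=79781779+20·1859550=116972779 | T(24,21)=1859550+21·28336=2454606 | T(24,22)=28336+22·253=33902
i=25: T(25,21)=116972779+21·2454606=168519505 | T(25,22)=2454606+22·33902=3200450
Read S(25,21) = 168519505, S(25,22) = 3200450.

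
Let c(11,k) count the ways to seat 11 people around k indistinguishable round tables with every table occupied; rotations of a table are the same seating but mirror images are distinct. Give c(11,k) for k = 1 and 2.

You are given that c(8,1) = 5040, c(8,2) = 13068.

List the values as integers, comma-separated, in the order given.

3628800, 10628640

r9: T_9,1=8×5040+0=40320; T_9,2=8×13068+5040=109584
r10: T_10,1=9×40320+0=362880; T_10,2=9×109584+40320=1026576
r11: T_11,1=10×362880+0=3628800; T_11,2=10×1026576+362880=10628640
Read c(11,1) = 3628800, c(11,2) = 10628640.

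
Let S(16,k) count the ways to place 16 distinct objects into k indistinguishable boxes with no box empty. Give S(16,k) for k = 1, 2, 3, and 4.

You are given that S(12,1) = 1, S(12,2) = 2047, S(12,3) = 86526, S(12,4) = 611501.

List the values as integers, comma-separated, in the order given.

1, 32767, 7141686, 171798901

@13  (13,1):1·1+0→1, (13,2):2047·2+1→4095, (13,3):86526·3+2047→261625, (13,4):611501·4+86526→2532530
@14  (14,1):1·1+0→1, (14,2):4095·2+1→8191, (14,3):261625·3+4095→788970, (14,4):2532530·4+261625→10391745
@15  (15,1):1·1+0→1, (15,2):8191·2+1→16383, (15,3):788970·3+8191→2375101, (15,4):10391745·4+788970→42355950
@16  (16,1):1·1+0→1, (16,2):16383·2+1→32767, (16,3):2375101·3+16383→7141686, (16,4):42355950·4+2375101→171798901
Read S(16,1) = 1, S(16,2) = 32767, S(16,3) = 7141686, S(16,4) = 171798901.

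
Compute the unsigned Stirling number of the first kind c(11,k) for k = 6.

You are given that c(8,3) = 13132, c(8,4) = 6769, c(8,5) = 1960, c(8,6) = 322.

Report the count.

row 9: T[9][4]=8·6769+13132=67284  T[9][5]=8·1960+6769=22449  T[9][6]=8·322+1960=4536
row 10: T[10][5]=9·22449+67284=269325  T[10][6]=9·4536+22449=63273
row 11: T[11][6]=10·63273+269325=902055
Read c(11,6) = 902055.

902055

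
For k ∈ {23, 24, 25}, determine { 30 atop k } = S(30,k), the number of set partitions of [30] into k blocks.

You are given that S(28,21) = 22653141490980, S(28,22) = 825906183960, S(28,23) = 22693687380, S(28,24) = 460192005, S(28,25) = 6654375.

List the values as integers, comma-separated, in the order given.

row 29: T[29][22]=22·825906183960+22653141490980=40823077538100  T[29][23]=23·22693687380+825906183960=1347860993700  T[29][24]=24·460192005+22693687380=33738295500  T[29][25]=25·6654375+460192005=626551380
row 30: T[30][23]=23·1347860993700+40823077538100=71823880393200  T[30][24]=24·33738295500+1347860993700=2157580085700  T[30][25]=25·626551380+33738295500=49402080000
Read S(30,23) = 71823880393200, S(30,24) = 2157580085700, S(30,25) = 49402080000.

71823880393200, 2157580085700, 49402080000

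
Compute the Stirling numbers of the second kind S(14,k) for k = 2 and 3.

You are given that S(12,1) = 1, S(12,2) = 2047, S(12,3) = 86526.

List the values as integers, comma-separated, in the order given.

8191, 788970

@13  (13,1):1·1+0→1, (13,2):2047·2+1→4095, (13,3):86526·3+2047→261625
@14  (14,2):4095·2+1→8191, (14,3):261625·3+4095→788970
Read S(14,2) = 8191, S(14,3) = 788970.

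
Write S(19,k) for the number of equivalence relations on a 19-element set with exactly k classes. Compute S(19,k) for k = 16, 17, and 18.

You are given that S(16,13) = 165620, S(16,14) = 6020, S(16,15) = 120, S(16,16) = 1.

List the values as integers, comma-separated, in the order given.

527136, 12597, 171

@17  (17,14):6020·14+165620→249900, (17,15):120·15+6020→7820, (17,16):1·16+120→136, (17,17):0·17+1→1
@18  (18,15):7820·15+249900→367200, (18,16):136·16+7820→9996, (18,17):1·17+136→153, (18,18):0·18+1→1
@19  (19,16):9996·16+367200→527136, (19,17):153·17+9996→12597, (19,18):1·18+153→171
Read S(19,16) = 527136, S(19,17) = 12597, S(19,18) = 171.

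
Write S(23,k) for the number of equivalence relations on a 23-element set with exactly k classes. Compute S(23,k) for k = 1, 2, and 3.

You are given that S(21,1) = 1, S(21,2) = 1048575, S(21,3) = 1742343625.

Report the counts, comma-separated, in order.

i=22: T(22,1)=0+1·1=1 | T(22,2)=1+2·1048575=2097151 | T(22,3)=1048575+3·1742343625=5228079450
i=23: T(23,1)=0+1·1=1 | T(23,2)=1+2·2097151=4194303 | T(23,3)=2097151+3·5228079450=15686335501
Read S(23,1) = 1, S(23,2) = 4194303, S(23,3) = 15686335501.

1, 4194303, 15686335501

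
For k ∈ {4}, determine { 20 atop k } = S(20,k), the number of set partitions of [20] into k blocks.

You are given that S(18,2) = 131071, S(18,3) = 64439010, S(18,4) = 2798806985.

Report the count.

[19] T[19,3]:3*64439010+131071=193448101 · T[19,4]:4*2798806985+64439010=11259666950
[20] T[20,4]:4*11259666950+193448101=45232115901
Read S(20,4) = 45232115901.

45232115901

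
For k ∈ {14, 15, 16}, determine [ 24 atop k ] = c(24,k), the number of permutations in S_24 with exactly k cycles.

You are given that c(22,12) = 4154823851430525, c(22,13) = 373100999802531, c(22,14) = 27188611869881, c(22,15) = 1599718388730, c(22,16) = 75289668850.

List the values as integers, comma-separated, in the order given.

[23] T[23,13]:22*373100999802531+4154823851430525=12363045847086207 · T[23,14]:22*27188611869881+373100999802531=971250460939913 · T[23,15]:22*1599718388730+27188611869881=62382416421941 · T[23,16]:22*75289668850+1599718388730=3256091103430
[24] T[24,14]:23*971250460939913+12363045847086207=34701806448704206 · T[24,15]:23*62382416421941+971250460939913=2406046038644556 · T[24,16]:23*3256091103430+62382416421941=137272511800831
Read c(24,14) = 34701806448704206, c(24,15) = 2406046038644556, c(24,16) = 137272511800831.

34701806448704206, 2406046038644556, 137272511800831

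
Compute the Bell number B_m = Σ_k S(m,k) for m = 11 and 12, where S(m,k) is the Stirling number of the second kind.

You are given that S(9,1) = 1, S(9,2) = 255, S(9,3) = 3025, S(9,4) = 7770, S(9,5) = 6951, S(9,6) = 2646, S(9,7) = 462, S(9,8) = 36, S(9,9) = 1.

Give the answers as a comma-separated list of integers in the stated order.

@10  (10,1):1·1+0→1, (10,2):255·2+1→511, (10,3):3025·3+255→9330, (10,4):7770·4+3025→34105, (10,5):6951·5+7770→42525, (10,6):2646·6+6951→22827, (10,7):462·7+2646→5880, (10,8):36·8+462→750, (10,9):1·9+36→45, (10,10):0·10+1→1
@11  (11,1):1·1+0→1, (11,2):511·2+1→1023, (11,3):9330·3+511→28501, (11,4):34105·4+9330→145750, (11,5):42525·5+34105→246730, (11,6):22827·6+42525→179487, (11,7):5880·7+22827→63987, (11,8):750·8+5880→11880, (11,9):45·9+750→1155, (11,10):1·10+45→55, (11,11):0·11+1→1
@12  (12,1):1·1+0→1, (12,2):1023·2+1→2047, (12,3):28501·3+1023→86526, (12,4):145750·4+28501→611501, (12,5):246730·5+145750→1379400, (12,6):179487·6+246730→1323652, (12,7):63987·7+179487→627396, (12,8):11880·8+63987→159027, (12,9):1155·9+11880→22275, (12,10):55·10+1155→1705, (12,11):1·11+55→66, (12,12):0·12+1→1
B_11 = ΣS(11,k) = 1+1023+28501+145750+246730+179487+63987+11880+1155+55+1 = 678570
B_12 = ΣS(12,k) = 1+2047+86526+611501+1379400+1323652+627396+159027+22275+1705+66+1 = 4213597

678570, 4213597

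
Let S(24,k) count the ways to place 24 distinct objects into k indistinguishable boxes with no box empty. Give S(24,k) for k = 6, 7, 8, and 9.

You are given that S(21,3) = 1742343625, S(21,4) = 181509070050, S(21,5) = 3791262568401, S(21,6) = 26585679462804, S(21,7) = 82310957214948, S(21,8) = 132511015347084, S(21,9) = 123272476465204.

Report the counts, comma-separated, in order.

[22] T[22,4]:4*181509070050+1742343625=727778623825 · T[22,5]:5*3791262568401+181509070050=19137821912055 · T[22,6]:6*26585679462804+3791262568401=163305339345225 · T[22,7]:7*82310957214948+26585679462804=602762379967440 · T[22,8]:8*132511015347084+82310957214948=1142399079991620 · T[22,9]:9*123272476465204+132511015347084=1241963303533920
[23] T[23,5]:5*19137821912055+727778623825=96416888184100 · T[23,6]:6*163305339345225+19137821912055=998969857983405 · T[23,7]:7*602762379967440+163305339345225=4382641999117305 · T[23,8]:8*1142399079991620+602762379967440=9741955019900400 · T[23,9]:9*1241963303533920+1142399079991620=12320068811796900
[24] T[24,6]:6*998969857983405+96416888184100=6090236036084530 · T[24,7]:7*4382641999117305+998969857983405=31677463851804540 · T[24,8]:8*9741955019900400+4382641999117305=82318282158320505 · T[24,9]:9*12320068811796900+9741955019900400=120622574326072500
Read S(24,6) = 6090236036084530, S(24,7) = 31677463851804540, S(24,8) = 82318282158320505, S(24,9) = 120622574326072500.

6090236036084530, 31677463851804540, 82318282158320505, 120622574326072500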